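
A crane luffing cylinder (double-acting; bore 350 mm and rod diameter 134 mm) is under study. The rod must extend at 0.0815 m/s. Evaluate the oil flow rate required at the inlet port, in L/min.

Cap-side area A_cap = π/4 × (350 mm)² = 96210 mm^2
Q = A × v

Q ≈ 470 L/min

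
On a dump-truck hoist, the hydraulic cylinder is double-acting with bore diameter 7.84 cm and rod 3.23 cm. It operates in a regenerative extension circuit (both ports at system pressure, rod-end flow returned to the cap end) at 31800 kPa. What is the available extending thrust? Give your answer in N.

With equal pressure on both faces, forces on the annular region cancel; the net push is pressure × rod cross-section.
Rod cross-section A_rod = π/4 × (3.23 cm)² = 8.194 cm^2
F = P × A_rod

F ≈ 26100 N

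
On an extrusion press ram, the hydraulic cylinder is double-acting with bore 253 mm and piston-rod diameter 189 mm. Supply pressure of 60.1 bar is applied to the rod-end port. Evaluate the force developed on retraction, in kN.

Rod-side annular area A_ann = π/4 × (253² − 189²) = 22220 mm^2
On retraction the pressure acts on the annular area (bore minus rod).
F = P × A_ann

F ≈ 134 kN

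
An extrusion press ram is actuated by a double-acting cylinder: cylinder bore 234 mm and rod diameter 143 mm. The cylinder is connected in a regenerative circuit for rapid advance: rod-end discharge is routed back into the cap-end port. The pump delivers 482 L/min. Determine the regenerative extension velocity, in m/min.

In regeneration the rod-end outflow joins the pump flow into the cap end, so the net volume the pump must supply per unit advance equals the rod cross-section area.
Rod cross-section A_rod = π/4 × (143 mm)² = 16060 mm^2
v = Q_pump / A_rod

v ≈ 30.0 m/min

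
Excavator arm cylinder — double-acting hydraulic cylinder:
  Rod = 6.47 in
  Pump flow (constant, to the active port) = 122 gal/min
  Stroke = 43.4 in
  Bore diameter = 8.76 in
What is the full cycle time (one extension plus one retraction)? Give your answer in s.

t ≈ 8.10 s

Cap-side area A_cap = π/4 × (8.76 in)² = 60.27 in^2
Rod-side annular area A_ann = π/4 × (8.76² − 6.47²) = 27.39 in^2
t_ext = A_cap·L/Q = 5.569 s
t_ret = A_ann·L/Q = 2.531 s
t_cycle = t_ext + t_ret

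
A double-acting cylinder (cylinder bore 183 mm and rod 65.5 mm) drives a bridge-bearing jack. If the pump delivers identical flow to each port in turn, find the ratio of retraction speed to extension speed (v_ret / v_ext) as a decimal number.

v_ret/v_ext ≈ 1.15

Cap-side area A_cap = π/4 × (183 mm)² = 26300 mm^2
Rod-side annular area A_ann = π/4 × (183² − 65.5²) = 22930 mm^2
For equal Q, v ∝ 1/A, so v_ret/v_ext = A_cap/A_ann.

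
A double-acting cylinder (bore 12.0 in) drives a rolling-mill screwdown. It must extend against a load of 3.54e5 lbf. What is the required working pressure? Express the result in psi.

Cap-side area A_cap = π/4 × (12.0 in)² = 113.1 in^2
P = F / A = 3.54e5 lbf / A

P ≈ 3130 psi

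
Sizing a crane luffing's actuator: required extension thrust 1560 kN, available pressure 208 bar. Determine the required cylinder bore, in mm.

Extension force acts on the full piston face: F = P × (π/4)D².
D = √(4F / (πP)) = √(4 × 1560 kN / (π × 208 bar))

D ≈ 309 mm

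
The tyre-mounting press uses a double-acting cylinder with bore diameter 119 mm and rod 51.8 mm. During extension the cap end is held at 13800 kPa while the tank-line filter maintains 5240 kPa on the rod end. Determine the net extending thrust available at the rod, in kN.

F ≈ 106 kN

Cap-side area A_cap = π/4 × (119 mm)² = 11120 mm^2
Rod-side annular area A_ann = π/4 × (119² − 51.8²) = 9015 mm^2
Net thrust = P_cap·A_cap − P_rod·A_ann = 153.5 kN − 47.24 kN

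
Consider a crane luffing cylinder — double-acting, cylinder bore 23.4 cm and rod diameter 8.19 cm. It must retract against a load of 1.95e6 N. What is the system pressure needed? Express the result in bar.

P ≈ 517 bar

Rod-side annular area A_ann = π/4 × (23.4² − 8.19²) = 377.4 cm^2
Retraction: pressure acts on the annular area.
P = F / A = 1.95e6 N / A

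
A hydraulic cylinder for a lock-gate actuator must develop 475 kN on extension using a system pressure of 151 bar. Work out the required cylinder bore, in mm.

Extension force acts on the full piston face: F = P × (π/4)D².
D = √(4F / (πP)) = √(4 × 475 kN / (π × 151 bar))

D ≈ 200 mm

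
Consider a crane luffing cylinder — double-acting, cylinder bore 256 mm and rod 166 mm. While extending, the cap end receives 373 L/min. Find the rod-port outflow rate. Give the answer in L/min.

Q_out ≈ 216 L/min

Cap-side area A_cap = π/4 × (256 mm)² = 51470 mm^2
Rod-side annular area A_ann = π/4 × (256² − 166²) = 29830 mm^2
Piston speed v = Q_in/A_cap; rod-end outflow Q_out = v × A_ann = Q_in × A_ann/A_cap.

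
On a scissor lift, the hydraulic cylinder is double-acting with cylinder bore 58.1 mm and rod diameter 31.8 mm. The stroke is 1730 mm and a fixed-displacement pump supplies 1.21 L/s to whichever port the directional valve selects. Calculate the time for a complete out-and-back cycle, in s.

t ≈ 6.45 s

Cap-side area A_cap = π/4 × (58.1 mm)² = 2651 mm^2
Rod-side annular area A_ann = π/4 × (58.1² − 31.8²) = 1857 mm^2
t_ext = A_cap·L/Q = 3.791 s
t_ret = A_ann·L/Q = 2.655 s
t_cycle = t_ext + t_ret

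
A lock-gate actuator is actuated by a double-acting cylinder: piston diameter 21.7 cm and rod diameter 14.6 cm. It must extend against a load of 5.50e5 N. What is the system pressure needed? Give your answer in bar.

P ≈ 149 bar

Cap-side area A_cap = π/4 × (21.7 cm)² = 369.8 cm^2
P = F / A = 5.50e5 N / A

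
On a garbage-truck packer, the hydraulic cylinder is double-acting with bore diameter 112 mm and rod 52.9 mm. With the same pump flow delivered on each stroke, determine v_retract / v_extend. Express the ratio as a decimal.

Cap-side area A_cap = π/4 × (112 mm)² = 9852 mm^2
Rod-side annular area A_ann = π/4 × (112² − 52.9²) = 7654 mm^2
For equal Q, v ∝ 1/A, so v_ret/v_ext = A_cap/A_ann.

v_ret/v_ext ≈ 1.29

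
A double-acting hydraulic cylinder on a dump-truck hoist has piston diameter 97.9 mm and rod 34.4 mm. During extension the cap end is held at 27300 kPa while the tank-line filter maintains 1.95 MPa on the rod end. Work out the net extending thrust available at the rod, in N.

Cap-side area A_cap = π/4 × (97.9 mm)² = 7528 mm^2
Rod-side annular area A_ann = π/4 × (97.9² − 34.4²) = 6598 mm^2
Net thrust = P_cap·A_cap − P_rod·A_ann = 2.055e5 N − 12870 N

F ≈ 1.93e5 N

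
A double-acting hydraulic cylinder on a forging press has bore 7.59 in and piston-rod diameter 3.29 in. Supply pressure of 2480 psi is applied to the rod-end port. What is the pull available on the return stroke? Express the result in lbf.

F ≈ 91100 lbf

Rod-side annular area A_ann = π/4 × (7.59² − 3.29²) = 36.74 in^2
On retraction the pressure acts on the annular area (bore minus rod).
F = P × A_ann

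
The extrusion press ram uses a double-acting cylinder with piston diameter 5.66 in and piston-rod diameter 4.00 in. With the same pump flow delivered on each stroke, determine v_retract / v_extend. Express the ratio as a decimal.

Cap-side area A_cap = π/4 × (5.66 in)² = 25.16 in^2
Rod-side annular area A_ann = π/4 × (5.66² − 4.00²) = 12.59 in^2
For equal Q, v ∝ 1/A, so v_ret/v_ext = A_cap/A_ann.

v_ret/v_ext ≈ 2.00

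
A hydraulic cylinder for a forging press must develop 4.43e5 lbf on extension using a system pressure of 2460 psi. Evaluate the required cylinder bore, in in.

Extension force acts on the full piston face: F = P × (π/4)D².
D = √(4F / (πP)) = √(4 × 4.43e5 lbf / (π × 2460 psi))

D ≈ 15.1 in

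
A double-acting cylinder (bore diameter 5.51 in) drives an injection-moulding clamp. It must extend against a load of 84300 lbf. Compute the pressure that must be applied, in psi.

P ≈ 3540 psi

Cap-side area A_cap = π/4 × (5.51 in)² = 23.84 in^2
P = F / A = 84300 lbf / A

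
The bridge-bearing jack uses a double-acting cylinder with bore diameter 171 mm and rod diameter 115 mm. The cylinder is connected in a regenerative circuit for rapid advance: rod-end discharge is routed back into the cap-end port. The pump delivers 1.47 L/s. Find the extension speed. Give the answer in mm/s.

v ≈ 142 mm/s

In regeneration the rod-end outflow joins the pump flow into the cap end, so the net volume the pump must supply per unit advance equals the rod cross-section area.
Rod cross-section A_rod = π/4 × (115 mm)² = 10390 mm^2
v = Q_pump / A_rod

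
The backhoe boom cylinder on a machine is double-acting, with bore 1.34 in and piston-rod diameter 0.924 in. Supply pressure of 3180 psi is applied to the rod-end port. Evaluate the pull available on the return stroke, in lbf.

Rod-side annular area A_ann = π/4 × (1.34² − 0.924²) = 0.7397 in^2
On retraction the pressure acts on the annular area (bore minus rod).
F = P × A_ann

F ≈ 2350 lbf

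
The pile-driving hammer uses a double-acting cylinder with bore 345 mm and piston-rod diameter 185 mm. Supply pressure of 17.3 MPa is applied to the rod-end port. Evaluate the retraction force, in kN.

F ≈ 1150 kN

Rod-side annular area A_ann = π/4 × (345² − 185²) = 66600 mm^2
On retraction the pressure acts on the annular area (bore minus rod).
F = P × A_ann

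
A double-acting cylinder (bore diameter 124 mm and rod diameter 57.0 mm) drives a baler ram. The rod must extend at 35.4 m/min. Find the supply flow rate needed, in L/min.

Cap-side area A_cap = π/4 × (124 mm)² = 12080 mm^2
Q = A × v

Q ≈ 428 L/min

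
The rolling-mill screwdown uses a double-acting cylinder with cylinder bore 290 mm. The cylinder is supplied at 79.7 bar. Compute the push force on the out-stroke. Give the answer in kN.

F ≈ 526 kN

Cap-side area A_cap = π/4 × (290 mm)² = 66050 mm^2
F = P × A_cap = 79.7 bar × A_cap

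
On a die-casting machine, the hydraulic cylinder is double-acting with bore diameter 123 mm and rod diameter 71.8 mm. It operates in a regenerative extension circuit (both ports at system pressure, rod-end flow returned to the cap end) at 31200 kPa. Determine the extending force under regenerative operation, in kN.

With equal pressure on both faces, forces on the annular region cancel; the net push is pressure × rod cross-section.
Rod cross-section A_rod = π/4 × (71.8 mm)² = 4049 mm^2
F = P × A_rod

F ≈ 126 kN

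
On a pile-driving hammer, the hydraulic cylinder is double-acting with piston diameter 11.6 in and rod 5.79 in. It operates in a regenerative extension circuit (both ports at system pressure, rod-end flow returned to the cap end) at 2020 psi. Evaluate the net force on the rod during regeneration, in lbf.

With equal pressure on both faces, forces on the annular region cancel; the net push is pressure × rod cross-section.
Rod cross-section A_rod = π/4 × (5.79 in)² = 26.33 in^2
F = P × A_rod

F ≈ 53200 lbf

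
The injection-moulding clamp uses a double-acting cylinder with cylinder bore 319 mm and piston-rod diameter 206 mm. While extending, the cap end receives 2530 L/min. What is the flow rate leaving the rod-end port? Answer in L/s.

Cap-side area A_cap = π/4 × (319 mm)² = 79920 mm^2
Rod-side annular area A_ann = π/4 × (319² − 206²) = 46590 mm^2
Piston speed v = Q_in/A_cap; rod-end outflow Q_out = v × A_ann = Q_in × A_ann/A_cap.

Q_out ≈ 24.6 L/s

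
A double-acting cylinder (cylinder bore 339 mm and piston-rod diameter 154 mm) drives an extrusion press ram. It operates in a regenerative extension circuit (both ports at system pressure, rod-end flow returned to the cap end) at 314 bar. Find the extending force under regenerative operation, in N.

F ≈ 5.85e5 N

With equal pressure on both faces, forces on the annular region cancel; the net push is pressure × rod cross-section.
Rod cross-section A_rod = π/4 × (154 mm)² = 18630 mm^2
F = P × A_rod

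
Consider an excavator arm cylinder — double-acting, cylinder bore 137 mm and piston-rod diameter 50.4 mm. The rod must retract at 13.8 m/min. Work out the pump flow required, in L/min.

Q ≈ 176 L/min

Rod-side annular area A_ann = π/4 × (137² − 50.4²) = 12750 mm^2
Q = A × v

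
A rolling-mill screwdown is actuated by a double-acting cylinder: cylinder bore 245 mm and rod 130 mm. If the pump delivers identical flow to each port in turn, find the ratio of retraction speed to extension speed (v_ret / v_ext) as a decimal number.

Cap-side area A_cap = π/4 × (245 mm)² = 47140 mm^2
Rod-side annular area A_ann = π/4 × (245² − 130²) = 33870 mm^2
For equal Q, v ∝ 1/A, so v_ret/v_ext = A_cap/A_ann.

v_ret/v_ext ≈ 1.39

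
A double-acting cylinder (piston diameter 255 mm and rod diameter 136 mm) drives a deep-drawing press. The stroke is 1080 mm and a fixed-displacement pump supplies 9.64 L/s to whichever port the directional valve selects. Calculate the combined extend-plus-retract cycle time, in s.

t ≈ 9.82 s

Cap-side area A_cap = π/4 × (255 mm)² = 51070 mm^2
Rod-side annular area A_ann = π/4 × (255² − 136²) = 36540 mm^2
t_ext = A_cap·L/Q = 5.722 s
t_ret = A_ann·L/Q = 4.094 s
t_cycle = t_ext + t_ret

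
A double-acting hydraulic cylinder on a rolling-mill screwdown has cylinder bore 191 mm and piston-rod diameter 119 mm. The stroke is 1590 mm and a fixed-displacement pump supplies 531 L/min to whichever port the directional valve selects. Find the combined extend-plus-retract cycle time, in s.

Cap-side area A_cap = π/4 × (191 mm)² = 28650 mm^2
Rod-side annular area A_ann = π/4 × (191² − 119²) = 17530 mm^2
t_ext = A_cap·L/Q = 5.148 s
t_ret = A_ann·L/Q = 3.149 s
t_cycle = t_ext + t_ret

t ≈ 8.30 s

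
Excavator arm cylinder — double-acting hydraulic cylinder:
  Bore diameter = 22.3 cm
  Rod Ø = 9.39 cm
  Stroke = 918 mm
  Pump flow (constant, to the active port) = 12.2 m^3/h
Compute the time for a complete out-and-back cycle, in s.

t ≈ 19.3 s

Cap-side area A_cap = π/4 × (22.3 cm)² = 390.6 cm^2
Rod-side annular area A_ann = π/4 × (22.3² − 9.39²) = 321.3 cm^2
t_ext = A_cap·L/Q = 10.58 s
t_ret = A_ann·L/Q = 8.704 s
t_cycle = t_ext + t_ret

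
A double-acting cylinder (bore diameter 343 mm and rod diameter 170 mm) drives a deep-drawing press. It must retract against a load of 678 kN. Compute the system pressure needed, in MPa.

Rod-side annular area A_ann = π/4 × (343² − 170²) = 69700 mm^2
Retraction: pressure acts on the annular area.
P = F / A = 678 kN / A

P ≈ 9.73 MPa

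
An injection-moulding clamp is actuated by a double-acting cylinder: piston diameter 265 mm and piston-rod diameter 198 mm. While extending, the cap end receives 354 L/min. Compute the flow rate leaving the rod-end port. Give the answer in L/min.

Q_out ≈ 156 L/min

Cap-side area A_cap = π/4 × (265 mm)² = 55150 mm^2
Rod-side annular area A_ann = π/4 × (265² − 198²) = 24360 mm^2
Piston speed v = Q_in/A_cap; rod-end outflow Q_out = v × A_ann = Q_in × A_ann/A_cap.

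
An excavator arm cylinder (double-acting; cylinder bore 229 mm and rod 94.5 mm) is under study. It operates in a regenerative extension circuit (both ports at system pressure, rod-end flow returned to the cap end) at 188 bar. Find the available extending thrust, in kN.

With equal pressure on both faces, forces on the annular region cancel; the net push is pressure × rod cross-section.
Rod cross-section A_rod = π/4 × (94.5 mm)² = 7014 mm^2
F = P × A_rod

F ≈ 132 kN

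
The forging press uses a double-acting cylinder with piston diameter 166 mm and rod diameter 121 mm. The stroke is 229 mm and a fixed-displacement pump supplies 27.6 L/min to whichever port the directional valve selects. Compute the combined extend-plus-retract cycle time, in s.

Cap-side area A_cap = π/4 × (166 mm)² = 21640 mm^2
Rod-side annular area A_ann = π/4 × (166² − 121²) = 10140 mm^2
t_ext = A_cap·L/Q = 10.77 s
t_ret = A_ann·L/Q = 5.050 s
t_cycle = t_ext + t_ret

t ≈ 15.8 s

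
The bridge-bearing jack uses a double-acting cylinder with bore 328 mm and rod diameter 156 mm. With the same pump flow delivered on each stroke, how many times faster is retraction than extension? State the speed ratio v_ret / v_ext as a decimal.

v_ret/v_ext ≈ 1.29

Cap-side area A_cap = π/4 × (328 mm)² = 84500 mm^2
Rod-side annular area A_ann = π/4 × (328² − 156²) = 65380 mm^2
For equal Q, v ∝ 1/A, so v_ret/v_ext = A_cap/A_ann.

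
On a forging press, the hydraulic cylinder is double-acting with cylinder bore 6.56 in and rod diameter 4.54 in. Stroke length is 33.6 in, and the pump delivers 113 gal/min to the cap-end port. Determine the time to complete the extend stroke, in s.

Cap-side area A_cap = π/4 × (6.56 in)² = 33.80 in^2
Swept volume V = A × L; t = V / Q = A·L / Q

t ≈ 2.61 s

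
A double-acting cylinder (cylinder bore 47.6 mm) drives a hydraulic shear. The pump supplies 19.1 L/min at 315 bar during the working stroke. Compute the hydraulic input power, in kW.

W ≈ 10.0 kW

Hydraulic power = P × Q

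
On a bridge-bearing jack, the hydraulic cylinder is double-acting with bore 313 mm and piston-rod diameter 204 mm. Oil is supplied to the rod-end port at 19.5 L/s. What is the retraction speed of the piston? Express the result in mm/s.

Rod-side annular area A_ann = π/4 × (313² − 204²) = 44260 mm^2
Flow into the rod-end port fills the annular volume.
v = Q / A

v ≈ 441 mm/s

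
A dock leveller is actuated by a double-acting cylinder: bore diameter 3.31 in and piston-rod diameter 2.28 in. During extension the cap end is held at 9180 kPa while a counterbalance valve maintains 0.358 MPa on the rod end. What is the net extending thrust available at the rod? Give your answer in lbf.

F ≈ 11200 lbf

Cap-side area A_cap = π/4 × (3.31 in)² = 8.605 in^2
Rod-side annular area A_ann = π/4 × (3.31² − 2.28²) = 4.522 in^2
Net thrust = P_cap·A_cap − P_rod·A_ann = 11460 lbf − 234.8 lbf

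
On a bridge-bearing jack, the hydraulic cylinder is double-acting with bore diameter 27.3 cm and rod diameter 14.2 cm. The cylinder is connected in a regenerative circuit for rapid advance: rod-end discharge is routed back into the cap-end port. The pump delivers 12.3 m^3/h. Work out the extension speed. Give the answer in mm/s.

v ≈ 216 mm/s

In regeneration the rod-end outflow joins the pump flow into the cap end, so the net volume the pump must supply per unit advance equals the rod cross-section area.
Rod cross-section A_rod = π/4 × (14.2 cm)² = 158.4 cm^2
v = Q_pump / A_rod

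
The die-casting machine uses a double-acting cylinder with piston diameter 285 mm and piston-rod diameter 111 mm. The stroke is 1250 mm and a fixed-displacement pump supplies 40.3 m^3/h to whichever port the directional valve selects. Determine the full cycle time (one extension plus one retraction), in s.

t ≈ 13.2 s

Cap-side area A_cap = π/4 × (285 mm)² = 63790 mm^2
Rod-side annular area A_ann = π/4 × (285² − 111²) = 54120 mm^2
t_ext = A_cap·L/Q = 7.123 s
t_ret = A_ann·L/Q = 6.043 s
t_cycle = t_ext + t_ret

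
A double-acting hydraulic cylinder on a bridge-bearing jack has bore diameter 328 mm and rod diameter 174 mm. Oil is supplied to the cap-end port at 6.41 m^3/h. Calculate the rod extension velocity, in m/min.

Cap-side area A_cap = π/4 × (328 mm)² = 84500 mm^2
v = Q / A

v ≈ 1.26 m/min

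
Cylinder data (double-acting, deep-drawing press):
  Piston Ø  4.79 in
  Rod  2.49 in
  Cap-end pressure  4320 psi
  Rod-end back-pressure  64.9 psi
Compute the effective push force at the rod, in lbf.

Cap-side area A_cap = π/4 × (4.79 in)² = 18.02 in^2
Rod-side annular area A_ann = π/4 × (4.79² − 2.49²) = 13.15 in^2
Net thrust = P_cap·A_cap − P_rod·A_ann = 77850 lbf − 853.5 lbf

F ≈ 77000 lbf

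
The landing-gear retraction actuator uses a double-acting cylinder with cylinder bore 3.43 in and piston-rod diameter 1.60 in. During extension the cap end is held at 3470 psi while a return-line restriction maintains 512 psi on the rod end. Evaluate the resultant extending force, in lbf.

Cap-side area A_cap = π/4 × (3.43 in)² = 9.240 in^2
Rod-side annular area A_ann = π/4 × (3.43² − 1.60²) = 7.230 in^2
Net thrust = P_cap·A_cap − P_rod·A_ann = 32060 lbf − 3702 lbf

F ≈ 28400 lbf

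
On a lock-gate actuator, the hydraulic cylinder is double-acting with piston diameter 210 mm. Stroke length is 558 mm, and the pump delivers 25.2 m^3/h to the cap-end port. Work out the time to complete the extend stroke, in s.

Cap-side area A_cap = π/4 × (210 mm)² = 34640 mm^2
Swept volume V = A × L; t = V / Q = A·L / Q

t ≈ 2.76 s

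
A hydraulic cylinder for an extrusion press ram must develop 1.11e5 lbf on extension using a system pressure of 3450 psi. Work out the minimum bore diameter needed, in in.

D ≈ 6.40 in

Extension force acts on the full piston face: F = P × (π/4)D².
D = √(4F / (πP)) = √(4 × 1.11e5 lbf / (π × 3450 psi))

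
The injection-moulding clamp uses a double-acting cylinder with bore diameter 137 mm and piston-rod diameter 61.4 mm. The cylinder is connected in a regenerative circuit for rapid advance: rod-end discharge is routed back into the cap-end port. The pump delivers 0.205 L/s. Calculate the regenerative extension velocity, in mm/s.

In regeneration the rod-end outflow joins the pump flow into the cap end, so the net volume the pump must supply per unit advance equals the rod cross-section area.
Rod cross-section A_rod = π/4 × (61.4 mm)² = 2961 mm^2
v = Q_pump / A_rod

v ≈ 69.2 mm/s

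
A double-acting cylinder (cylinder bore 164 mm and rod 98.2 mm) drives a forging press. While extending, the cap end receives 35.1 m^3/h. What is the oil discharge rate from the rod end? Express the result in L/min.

Cap-side area A_cap = π/4 × (164 mm)² = 21120 mm^2
Rod-side annular area A_ann = π/4 × (164² − 98.2²) = 13550 mm^2
Piston speed v = Q_in/A_cap; rod-end outflow Q_out = v × A_ann = Q_in × A_ann/A_cap.

Q_out ≈ 375 L/min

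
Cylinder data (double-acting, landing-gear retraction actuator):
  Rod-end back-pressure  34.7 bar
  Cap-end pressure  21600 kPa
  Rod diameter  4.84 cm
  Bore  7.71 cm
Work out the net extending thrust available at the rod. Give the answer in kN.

F ≈ 91.0 kN

Cap-side area A_cap = π/4 × (7.71 cm)² = 46.69 cm^2
Rod-side annular area A_ann = π/4 × (7.71² − 4.84²) = 28.29 cm^2
Net thrust = P_cap·A_cap − P_rod·A_ann = 100.8 kN − 9.816 kN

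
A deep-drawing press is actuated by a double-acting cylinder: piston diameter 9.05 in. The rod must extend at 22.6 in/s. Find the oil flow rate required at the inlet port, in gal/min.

Q ≈ 378 gal/min

Cap-side area A_cap = π/4 × (9.05 in)² = 64.33 in^2
Q = A × v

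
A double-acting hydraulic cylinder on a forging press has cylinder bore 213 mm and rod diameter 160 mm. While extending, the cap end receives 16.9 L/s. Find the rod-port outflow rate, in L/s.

Cap-side area A_cap = π/4 × (213 mm)² = 35630 mm^2
Rod-side annular area A_ann = π/4 × (213² − 160²) = 15530 mm^2
Piston speed v = Q_in/A_cap; rod-end outflow Q_out = v × A_ann = Q_in × A_ann/A_cap.

Q_out ≈ 7.36 L/s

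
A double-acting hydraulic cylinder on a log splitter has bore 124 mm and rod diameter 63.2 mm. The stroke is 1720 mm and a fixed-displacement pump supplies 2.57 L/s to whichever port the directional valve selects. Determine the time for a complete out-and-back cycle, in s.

t ≈ 14.1 s

Cap-side area A_cap = π/4 × (124 mm)² = 12080 mm^2
Rod-side annular area A_ann = π/4 × (124² − 63.2²) = 8939 mm^2
t_ext = A_cap·L/Q = 8.082 s
t_ret = A_ann·L/Q = 5.983 s
t_cycle = t_ext + t_ret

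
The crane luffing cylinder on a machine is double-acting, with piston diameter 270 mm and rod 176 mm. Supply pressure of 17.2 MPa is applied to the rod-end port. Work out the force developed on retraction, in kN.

Rod-side annular area A_ann = π/4 × (270² − 176²) = 32930 mm^2
On retraction the pressure acts on the annular area (bore minus rod).
F = P × A_ann

F ≈ 566 kN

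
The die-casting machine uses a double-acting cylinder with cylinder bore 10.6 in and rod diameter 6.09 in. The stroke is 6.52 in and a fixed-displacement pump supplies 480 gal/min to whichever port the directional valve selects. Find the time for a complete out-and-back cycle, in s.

t ≈ 0.520 s

Cap-side area A_cap = π/4 × (10.6 in)² = 88.25 in^2
Rod-side annular area A_ann = π/4 × (10.6² − 6.09²) = 59.12 in^2
t_ext = A_cap·L/Q = 0.3113 s
t_ret = A_ann·L/Q = 0.2086 s
t_cycle = t_ext + t_ret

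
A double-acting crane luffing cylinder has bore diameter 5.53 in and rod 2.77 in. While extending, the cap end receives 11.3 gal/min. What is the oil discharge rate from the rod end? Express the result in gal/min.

Q_out ≈ 8.46 gal/min

Cap-side area A_cap = π/4 × (5.53 in)² = 24.02 in^2
Rod-side annular area A_ann = π/4 × (5.53² − 2.77²) = 17.99 in^2
Piston speed v = Q_in/A_cap; rod-end outflow Q_out = v × A_ann = Q_in × A_ann/A_cap.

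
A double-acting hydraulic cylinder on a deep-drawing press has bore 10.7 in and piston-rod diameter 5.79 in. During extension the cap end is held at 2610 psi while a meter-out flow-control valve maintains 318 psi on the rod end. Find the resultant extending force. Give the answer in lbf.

Cap-side area A_cap = π/4 × (10.7 in)² = 89.92 in^2
Rod-side annular area A_ann = π/4 × (10.7² − 5.79²) = 63.59 in^2
Net thrust = P_cap·A_cap − P_rod·A_ann = 2.347e5 lbf − 20220 lbf

F ≈ 2.14e5 lbf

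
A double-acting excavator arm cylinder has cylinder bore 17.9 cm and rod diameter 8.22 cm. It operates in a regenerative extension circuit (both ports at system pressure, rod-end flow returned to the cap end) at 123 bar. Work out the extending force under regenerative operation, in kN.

With equal pressure on both faces, forces on the annular region cancel; the net push is pressure × rod cross-section.
Rod cross-section A_rod = π/4 × (8.22 cm)² = 53.07 cm^2
F = P × A_rod

F ≈ 65.3 kN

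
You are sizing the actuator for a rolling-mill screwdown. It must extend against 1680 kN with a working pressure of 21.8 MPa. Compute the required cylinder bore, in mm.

D ≈ 313 mm

Extension force acts on the full piston face: F = P × (π/4)D².
D = √(4F / (πP)) = √(4 × 1680 kN / (π × 21.8 MPa))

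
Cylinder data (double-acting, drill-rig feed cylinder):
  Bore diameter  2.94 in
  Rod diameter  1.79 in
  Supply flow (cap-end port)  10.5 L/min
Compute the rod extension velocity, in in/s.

Cap-side area A_cap = π/4 × (2.94 in)² = 6.789 in^2
v = Q / A

v ≈ 1.57 in/s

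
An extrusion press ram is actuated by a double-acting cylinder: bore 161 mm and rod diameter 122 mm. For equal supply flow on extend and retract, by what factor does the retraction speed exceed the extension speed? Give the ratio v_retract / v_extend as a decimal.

Cap-side area A_cap = π/4 × (161 mm)² = 20360 mm^2
Rod-side annular area A_ann = π/4 × (161² − 122²) = 8668 mm^2
For equal Q, v ∝ 1/A, so v_ret/v_ext = A_cap/A_ann.

v_ret/v_ext ≈ 2.35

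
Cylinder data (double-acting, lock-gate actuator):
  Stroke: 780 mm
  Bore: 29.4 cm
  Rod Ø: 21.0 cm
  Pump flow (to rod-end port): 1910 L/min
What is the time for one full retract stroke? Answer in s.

t ≈ 0.815 s

Rod-side annular area A_ann = π/4 × (29.4² − 21.0²) = 332.5 cm^2
Swept volume V = A × L; t = V / Q = A·L / Q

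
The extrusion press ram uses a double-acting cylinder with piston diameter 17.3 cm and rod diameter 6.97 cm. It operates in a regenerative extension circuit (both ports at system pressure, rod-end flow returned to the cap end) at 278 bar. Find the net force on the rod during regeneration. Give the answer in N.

F ≈ 1.06e5 N

With equal pressure on both faces, forces on the annular region cancel; the net push is pressure × rod cross-section.
Rod cross-section A_rod = π/4 × (6.97 cm)² = 38.16 cm^2
F = P × A_rod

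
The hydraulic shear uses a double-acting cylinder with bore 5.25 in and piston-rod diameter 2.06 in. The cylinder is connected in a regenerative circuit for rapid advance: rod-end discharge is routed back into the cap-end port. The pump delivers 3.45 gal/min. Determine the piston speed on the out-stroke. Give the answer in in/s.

v ≈ 3.99 in/s

In regeneration the rod-end outflow joins the pump flow into the cap end, so the net volume the pump must supply per unit advance equals the rod cross-section area.
Rod cross-section A_rod = π/4 × (2.06 in)² = 3.333 in^2
v = Q_pump / A_rod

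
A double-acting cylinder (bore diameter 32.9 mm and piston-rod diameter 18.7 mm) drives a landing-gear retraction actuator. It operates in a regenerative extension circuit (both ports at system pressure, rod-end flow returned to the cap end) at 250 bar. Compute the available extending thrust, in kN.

F ≈ 6.87 kN

With equal pressure on both faces, forces on the annular region cancel; the net push is pressure × rod cross-section.
Rod cross-section A_rod = π/4 × (18.7 mm)² = 274.6 mm^2
F = P × A_rod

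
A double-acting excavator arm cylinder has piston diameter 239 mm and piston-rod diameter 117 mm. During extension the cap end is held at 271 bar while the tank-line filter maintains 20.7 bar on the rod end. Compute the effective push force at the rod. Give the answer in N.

Cap-side area A_cap = π/4 × (239 mm)² = 44860 mm^2
Rod-side annular area A_ann = π/4 × (239² − 117²) = 34110 mm^2
Net thrust = P_cap·A_cap − P_rod·A_ann = 1.216e6 N − 70610 N

F ≈ 1.15e6 N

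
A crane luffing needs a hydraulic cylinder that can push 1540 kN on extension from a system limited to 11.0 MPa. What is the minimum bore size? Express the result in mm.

Extension force acts on the full piston face: F = P × (π/4)D².
D = √(4F / (πP)) = √(4 × 1540 kN / (π × 11.0 MPa))

D ≈ 422 mm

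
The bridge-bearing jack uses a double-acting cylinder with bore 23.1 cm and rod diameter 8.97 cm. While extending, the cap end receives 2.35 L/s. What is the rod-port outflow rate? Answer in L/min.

Q_out ≈ 120 L/min

Cap-side area A_cap = π/4 × (23.1 cm)² = 419.1 cm^2
Rod-side annular area A_ann = π/4 × (23.1² − 8.97²) = 355.9 cm^2
Piston speed v = Q_in/A_cap; rod-end outflow Q_out = v × A_ann = Q_in × A_ann/A_cap.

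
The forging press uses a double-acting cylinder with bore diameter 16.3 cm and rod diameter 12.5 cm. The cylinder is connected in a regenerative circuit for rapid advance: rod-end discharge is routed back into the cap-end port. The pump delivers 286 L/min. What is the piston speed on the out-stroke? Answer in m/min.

In regeneration the rod-end outflow joins the pump flow into the cap end, so the net volume the pump must supply per unit advance equals the rod cross-section area.
Rod cross-section A_rod = π/4 × (12.5 cm)² = 122.7 cm^2
v = Q_pump / A_rod

v ≈ 23.3 m/min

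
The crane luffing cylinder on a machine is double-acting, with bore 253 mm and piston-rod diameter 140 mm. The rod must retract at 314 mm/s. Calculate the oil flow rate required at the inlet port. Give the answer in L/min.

Rod-side annular area A_ann = π/4 × (253² − 140²) = 34880 mm^2
Q = A × v

Q ≈ 657 L/min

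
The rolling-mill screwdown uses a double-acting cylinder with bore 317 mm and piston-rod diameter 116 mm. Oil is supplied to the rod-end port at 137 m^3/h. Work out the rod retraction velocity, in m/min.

v ≈ 33.4 m/min

Rod-side annular area A_ann = π/4 × (317² − 116²) = 68360 mm^2
Flow into the rod-end port fills the annular volume.
v = Q / A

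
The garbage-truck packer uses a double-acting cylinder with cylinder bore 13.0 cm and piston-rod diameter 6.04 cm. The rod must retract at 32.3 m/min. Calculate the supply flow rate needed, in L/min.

Rod-side annular area A_ann = π/4 × (13.0² − 6.04²) = 104.1 cm^2
Q = A × v

Q ≈ 336 L/min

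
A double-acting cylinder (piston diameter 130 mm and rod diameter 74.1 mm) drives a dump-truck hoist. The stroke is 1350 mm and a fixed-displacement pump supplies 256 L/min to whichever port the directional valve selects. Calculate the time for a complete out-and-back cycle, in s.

Cap-side area A_cap = π/4 × (130 mm)² = 13270 mm^2
Rod-side annular area A_ann = π/4 × (130² − 74.1²) = 8961 mm^2
t_ext = A_cap·L/Q = 4.200 s
t_ret = A_ann·L/Q = 2.835 s
t_cycle = t_ext + t_ret

t ≈ 7.03 s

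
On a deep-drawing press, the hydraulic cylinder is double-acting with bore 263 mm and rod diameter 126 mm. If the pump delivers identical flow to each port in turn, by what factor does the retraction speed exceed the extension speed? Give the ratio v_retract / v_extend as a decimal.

Cap-side area A_cap = π/4 × (263 mm)² = 54330 mm^2
Rod-side annular area A_ann = π/4 × (263² − 126²) = 41860 mm^2
For equal Q, v ∝ 1/A, so v_ret/v_ext = A_cap/A_ann.

v_ret/v_ext ≈ 1.30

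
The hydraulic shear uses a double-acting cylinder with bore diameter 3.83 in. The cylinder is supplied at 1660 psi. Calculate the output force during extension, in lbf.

Cap-side area A_cap = π/4 × (3.83 in)² = 11.52 in^2
F = P × A_cap = 1660 psi × A_cap

F ≈ 19100 lbf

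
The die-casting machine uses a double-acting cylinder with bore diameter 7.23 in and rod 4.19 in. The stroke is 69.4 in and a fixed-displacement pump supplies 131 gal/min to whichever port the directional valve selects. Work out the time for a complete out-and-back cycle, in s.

t ≈ 9.40 s

Cap-side area A_cap = π/4 × (7.23 in)² = 41.06 in^2
Rod-side annular area A_ann = π/4 × (7.23² − 4.19²) = 27.27 in^2
t_ext = A_cap·L/Q = 5.649 s
t_ret = A_ann·L/Q = 3.752 s
t_cycle = t_ext + t_ret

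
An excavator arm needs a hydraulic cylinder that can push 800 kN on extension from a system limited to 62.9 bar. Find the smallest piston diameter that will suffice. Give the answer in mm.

Extension force acts on the full piston face: F = P × (π/4)D².
D = √(4F / (πP)) = √(4 × 800 kN / (π × 62.9 bar))

D ≈ 402 mm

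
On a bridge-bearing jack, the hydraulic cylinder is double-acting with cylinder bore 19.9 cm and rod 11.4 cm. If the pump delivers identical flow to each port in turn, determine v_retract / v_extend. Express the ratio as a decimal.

Cap-side area A_cap = π/4 × (19.9 cm)² = 311.0 cm^2
Rod-side annular area A_ann = π/4 × (19.9² − 11.4²) = 209.0 cm^2
For equal Q, v ∝ 1/A, so v_ret/v_ext = A_cap/A_ann.

v_ret/v_ext ≈ 1.49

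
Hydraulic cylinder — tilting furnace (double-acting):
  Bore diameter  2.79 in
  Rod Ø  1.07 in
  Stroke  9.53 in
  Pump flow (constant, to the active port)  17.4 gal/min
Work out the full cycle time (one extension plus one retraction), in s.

Cap-side area A_cap = π/4 × (2.79 in)² = 6.114 in^2
Rod-side annular area A_ann = π/4 × (2.79² − 1.07²) = 5.214 in^2
t_ext = A_cap·L/Q = 0.8697 s
t_ret = A_ann·L/Q = 0.7418 s
t_cycle = t_ext + t_ret

t ≈ 1.61 s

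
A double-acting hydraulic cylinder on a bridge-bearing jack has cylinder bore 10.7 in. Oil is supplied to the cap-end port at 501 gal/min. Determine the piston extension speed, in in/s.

v ≈ 21.5 in/s

Cap-side area A_cap = π/4 × (10.7 in)² = 89.92 in^2
v = Q / A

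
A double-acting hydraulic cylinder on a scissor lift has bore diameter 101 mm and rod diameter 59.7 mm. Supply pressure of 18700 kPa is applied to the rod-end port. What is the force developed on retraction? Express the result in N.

F ≈ 97500 N

Rod-side annular area A_ann = π/4 × (101² − 59.7²) = 5213 mm^2
On retraction the pressure acts on the annular area (bore minus rod).
F = P × A_ann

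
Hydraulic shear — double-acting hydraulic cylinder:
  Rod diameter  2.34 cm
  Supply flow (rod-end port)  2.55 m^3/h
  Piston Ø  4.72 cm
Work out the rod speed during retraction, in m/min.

v ≈ 32.2 m/min

Rod-side annular area A_ann = π/4 × (4.72² − 2.34²) = 13.20 cm^2
Flow into the rod-end port fills the annular volume.
v = Q / A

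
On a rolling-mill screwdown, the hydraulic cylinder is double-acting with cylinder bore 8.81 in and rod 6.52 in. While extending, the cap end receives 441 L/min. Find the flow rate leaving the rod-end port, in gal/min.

Q_out ≈ 52.7 gal/min

Cap-side area A_cap = π/4 × (8.81 in)² = 60.96 in^2
Rod-side annular area A_ann = π/4 × (8.81² − 6.52²) = 27.57 in^2
Piston speed v = Q_in/A_cap; rod-end outflow Q_out = v × A_ann = Q_in × A_ann/A_cap.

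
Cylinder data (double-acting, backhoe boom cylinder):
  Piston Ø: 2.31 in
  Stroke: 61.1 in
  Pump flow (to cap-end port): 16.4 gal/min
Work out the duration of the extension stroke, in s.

Cap-side area A_cap = π/4 × (2.31 in)² = 4.191 in^2
Swept volume V = A × L; t = V / Q = A·L / Q

t ≈ 4.06 s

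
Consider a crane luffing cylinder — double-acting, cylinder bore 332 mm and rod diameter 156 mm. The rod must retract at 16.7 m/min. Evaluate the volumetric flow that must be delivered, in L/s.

Rod-side annular area A_ann = π/4 × (332² − 156²) = 67460 mm^2
Q = A × v

Q ≈ 18.8 L/s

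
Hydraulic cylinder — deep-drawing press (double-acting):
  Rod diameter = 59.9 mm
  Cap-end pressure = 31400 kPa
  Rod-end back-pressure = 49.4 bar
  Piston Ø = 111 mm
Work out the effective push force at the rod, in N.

Cap-side area A_cap = π/4 × (111 mm)² = 9677 mm^2
Rod-side annular area A_ann = π/4 × (111² − 59.9²) = 6859 mm^2
Net thrust = P_cap·A_cap − P_rod·A_ann = 3.039e5 N − 33880 N

F ≈ 2.70e5 N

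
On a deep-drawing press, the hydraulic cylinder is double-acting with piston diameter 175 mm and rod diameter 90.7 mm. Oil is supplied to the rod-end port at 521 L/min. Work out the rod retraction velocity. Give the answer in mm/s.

v ≈ 494 mm/s

Rod-side annular area A_ann = π/4 × (175² − 90.7²) = 17590 mm^2
Flow into the rod-end port fills the annular volume.
v = Q / A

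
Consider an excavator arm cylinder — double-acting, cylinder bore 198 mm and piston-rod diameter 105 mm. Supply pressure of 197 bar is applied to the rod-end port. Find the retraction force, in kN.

Rod-side annular area A_ann = π/4 × (198² − 105²) = 22130 mm^2
On retraction the pressure acts on the annular area (bore minus rod).
F = P × A_ann

F ≈ 436 kN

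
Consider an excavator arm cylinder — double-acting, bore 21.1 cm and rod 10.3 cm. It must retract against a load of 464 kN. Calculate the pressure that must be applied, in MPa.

P ≈ 17.4 MPa

Rod-side annular area A_ann = π/4 × (21.1² − 10.3²) = 266.3 cm^2
Retraction: pressure acts on the annular area.
P = F / A = 464 kN / A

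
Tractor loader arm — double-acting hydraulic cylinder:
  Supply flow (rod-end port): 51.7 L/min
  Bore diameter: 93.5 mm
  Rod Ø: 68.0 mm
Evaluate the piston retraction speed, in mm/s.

v ≈ 266 mm/s

Rod-side annular area A_ann = π/4 × (93.5² − 68.0²) = 3234 mm^2
Flow into the rod-end port fills the annular volume.
v = Q / A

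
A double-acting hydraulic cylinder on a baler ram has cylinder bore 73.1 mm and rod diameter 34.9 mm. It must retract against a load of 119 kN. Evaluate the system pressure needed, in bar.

Rod-side annular area A_ann = π/4 × (73.1² − 34.9²) = 3240 mm^2
Retraction: pressure acts on the annular area.
P = F / A = 119 kN / A

P ≈ 367 bar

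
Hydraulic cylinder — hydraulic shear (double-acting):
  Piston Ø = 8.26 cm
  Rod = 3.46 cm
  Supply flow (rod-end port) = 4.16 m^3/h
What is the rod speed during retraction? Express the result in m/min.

Rod-side annular area A_ann = π/4 × (8.26² − 3.46²) = 44.18 cm^2
Flow into the rod-end port fills the annular volume.
v = Q / A

v ≈ 15.7 m/min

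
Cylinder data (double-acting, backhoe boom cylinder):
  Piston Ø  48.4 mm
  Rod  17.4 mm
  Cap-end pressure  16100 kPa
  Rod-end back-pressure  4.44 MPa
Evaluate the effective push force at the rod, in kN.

F ≈ 22.5 kN

Cap-side area A_cap = π/4 × (48.4 mm)² = 1840 mm^2
Rod-side annular area A_ann = π/4 × (48.4² − 17.4²) = 1602 mm^2
Net thrust = P_cap·A_cap − P_rod·A_ann = 29.62 kN − 7.113 kN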